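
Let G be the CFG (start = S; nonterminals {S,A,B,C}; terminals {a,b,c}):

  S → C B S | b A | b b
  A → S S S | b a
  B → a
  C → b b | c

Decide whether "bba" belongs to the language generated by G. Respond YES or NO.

CNF form of G:
  S -> C X3 | T0 A | T0 T0
  A -> S X2 | T0 T1
  B -> a
  C -> T0 T0 | c
  T0 -> b
  T1 -> a
  X2 -> S S
  X3 -> B S

CYK table (by increasing span):
  cell(0,0) b: {T0}  orig:{}
  cell(1,1) b: {T0}  orig:{}
  cell(2,2) a: {B,T1}  orig:{B}
  cell(0,1) bb: {C,S}
  cell(1,2) ba: {A}
  cell(0,2) bba: {S}

S ∈ T[0,2] ⇒ YES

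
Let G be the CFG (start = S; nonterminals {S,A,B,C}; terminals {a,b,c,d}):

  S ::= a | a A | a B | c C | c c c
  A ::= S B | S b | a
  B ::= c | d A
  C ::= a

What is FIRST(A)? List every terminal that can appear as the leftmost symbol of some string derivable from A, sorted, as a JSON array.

FIRST iteration:
round 1:
  A via A→a: +{a}
  B via B→c: +{c}
  B via B→d A: +{d}
  C via C→a: +{a}
  S via S→a: +{a}
  S via S→c C: +{c}
  FIRST[S]={a,c}  FIRST[A]={a}  FIRST[B]={c,d}  FIRST[C]={a}
round 2:
  A via A→S B: +{c}
  FIRST[S]={a,c}  FIRST[A]={a,c}  FIRST[B]={c,d}  FIRST[C]={a}
round 3: (no change)
  FIRST[S]={a,c}  FIRST[A]={a,c}  FIRST[B]={c,d}  FIRST[C]={a}

FIRST(A) = ["a", "c"]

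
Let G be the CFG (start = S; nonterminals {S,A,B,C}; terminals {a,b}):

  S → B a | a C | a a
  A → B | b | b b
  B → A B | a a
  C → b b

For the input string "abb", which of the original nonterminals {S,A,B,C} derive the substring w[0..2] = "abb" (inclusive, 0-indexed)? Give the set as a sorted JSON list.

Convert to CNF:
  S -> B T0 | T0 C | T0 T0
  A -> A B | T0 T0 | T1 T1 | b
  B -> A B | T0 T0
  C -> T1 T1
  T0 -> a
  T1 -> b

CYK fill (cells [i..j] with 0 ≤ i ≤ j ≤ 2 only):
  [0..0]={T0}  "a"  orig:{}
  [1..1]={A,T1}  "b"  orig:{A}
  [2..2]={A,T1}  "b"  orig:{A}
  [0..1]=∅  "ab"
  [1..2]={A,C}  "bb"
  [0..2]={S}  "abb"

Original NTs in T[0,2] deriving "abb": ["S"]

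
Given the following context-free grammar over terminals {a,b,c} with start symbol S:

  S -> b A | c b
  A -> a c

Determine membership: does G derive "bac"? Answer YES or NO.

Convert to CNF:
  S -> T1 T2 | T2 A
  A -> T0 T1
  T0 -> a
  T1 -> c
  T2 -> b

Fill CYK table bottom-up:
  [0..0]={T2}  "b"  orig:{}
  [1..1]={T0}  "a"  orig:{}
  [2..2]={T1}  "c"  orig:{}
  [0..1]=∅  "ba"
  [1..2]={A}  "ac"
  [0..2]={S}  "bac"

S ∈ T[0,2] ⇒ YES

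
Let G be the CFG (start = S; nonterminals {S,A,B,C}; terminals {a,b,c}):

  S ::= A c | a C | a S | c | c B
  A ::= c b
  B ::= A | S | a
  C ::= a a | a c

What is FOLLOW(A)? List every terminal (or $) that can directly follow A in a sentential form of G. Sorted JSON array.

Compute FIRST by fixpoint:
iter 1:
  A via A→c b: +{c}
  B via B→A: +{c}
  B via B→a: +{a}
  C via C→a a: +{a}
  S via S→A c: +{c}
  S via S→a C: +{a}
  S: {a,c}  A: {c}  B: {a,c}  C: {a}
iter 2: (stable)
  S: {a,c}  A: {c}  B: {a,c}  C: {a}

Compute FOLLOW by fixpoint:
seed FOLLOW(S) with $
pass 1:
  S→A c: FOLLOW(A) ⊇ FIRST(c) = {c}; new: +{c}
  S→a C: FOLLOW(C) ⊇ FOLLOW(S) ⊇ {$}; new: +{$}
  S→c B: FOLLOW(B) ⊇ FOLLOW(S) ⊇ {$}; new: +{$}
  FOLLOW[S]={$}  FOLLOW[A]={c}  FOLLOW[B]={$}  FOLLOW[C]={$}
pass 2:
  B→A: FOLLOW(A) ⊇ FOLLOW(B) ⊇ {$}; new: +{$}
  FOLLOW[S]={$}  FOLLOW[A]={$,c}  FOLLOW[B]={$}  FOLLOW[C]={$}
pass 3: (stable)
  FOLLOW[S]={$}  FOLLOW[A]={$,c}  FOLLOW[B]={$}  FOLLOW[C]={$}

FOLLOW(A) = ["$", "c"]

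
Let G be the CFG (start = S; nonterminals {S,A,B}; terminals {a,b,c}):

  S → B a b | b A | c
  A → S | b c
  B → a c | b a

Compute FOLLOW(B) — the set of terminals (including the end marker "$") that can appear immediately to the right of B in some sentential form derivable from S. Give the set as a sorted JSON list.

FIRST iteration:
iter 1:
  A via A→b c: +{b}
  B via B→a c: +{a}
  B via B→b a: +{b}
  S via S→B a b: +{a,b}
  S via S→c: +{c}
  FIRST(S)={a,b,c}  FIRST(A)={b}  FIRST(B)={a,b}
iter 2:
  A via A→S: +{a,c}
  FIRST(S)={a,b,c}  FIRST(A)={a,b,c}  FIRST(B)={a,b}
iter 3: — fixpoint
  FIRST(S)={a,b,c}  FIRST(A)={a,b,c}  FIRST(B)={a,b}

FOLLOW sets:
initialize: $ ∈ FOLLOW(S)
pass 1:
  S→B a b: FOLLOW(B) ⊇ FIRST(a) = {a}; new: +{a}
  S→b A: FOLLOW(A) ⊇ FOLLOW(S) ⊇ {$}; new: +{$}
  FOLLOW(S)={$}  FOLLOW(A)={$}  FOLLOW(B)={a}
pass 2: done
  FOLLOW(S)={$}  FOLLOW(A)={$}  FOLLOW(B)={a}

FOLLOW(B) = ["a"]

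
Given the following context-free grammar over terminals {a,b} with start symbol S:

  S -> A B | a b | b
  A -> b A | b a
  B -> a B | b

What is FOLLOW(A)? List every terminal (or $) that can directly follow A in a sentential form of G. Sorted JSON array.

FIRST iteration:
round 1:
  A via A→b A: +{b}
  B via B→a B: +{a}
  B via B→b: +{b}
  S via S→A B: +{b}
  S via S→a b: +{a}
  FIRST[S]={a,b}  FIRST[A]={b}  FIRST[B]={a,b}
round 2: (no change)
  FIRST[S]={a,b}  FIRST[A]={b}  FIRST[B]={a,b}

FOLLOW iteration:
initialize: $ ∈ FOLLOW(S)
pass 1:
  S→A B: FOLLOW(A) ⊇ FIRST(B) = {a,b}; new: +{a,b}
  S→A B: FOLLOW(B) ⊇ FOLLOW(S) ⊇ {$}; new: +{$}
  S: {$}  A: {a,b}  B: {$}
pass 2: (no change)
  S: {$}  A: {a,b}  B: {$}

FOLLOW(A) = ["a", "b"]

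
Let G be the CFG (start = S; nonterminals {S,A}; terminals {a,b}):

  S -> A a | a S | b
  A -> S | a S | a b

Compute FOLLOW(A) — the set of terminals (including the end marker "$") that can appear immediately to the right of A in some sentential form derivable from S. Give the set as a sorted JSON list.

Compute FIRST by fixpoint:
[1]
  A via A→a S: +{a}
  S via S→A a: +{a}
  S via S→b: +{b}
  FIRST[S]={a,b}  FIRST[A]={a}
[2]
  A via A→S: +{b}
  FIRST[S]={a,b}  FIRST[A]={a,b}
[3] — fixpoint
  FIRST[S]={a,b}  FIRST[A]={a,b}

FOLLOW sets:
seed FOLLOW(S) with $
pass 1:
  S→A a: FOLLOW(A) ⊇ FIRST(a) = {a}; new: +{a}
  S: {$}  A: {a}
pass 2:
  A→S: FOLLOW(S) ⊇ FOLLOW(A) ⊇ {a}; new: +{a}
  S: {$,a}  A: {a}
pass 3: (stable)
  S: {$,a}  A: {a}

FOLLOW(A) = ["a"]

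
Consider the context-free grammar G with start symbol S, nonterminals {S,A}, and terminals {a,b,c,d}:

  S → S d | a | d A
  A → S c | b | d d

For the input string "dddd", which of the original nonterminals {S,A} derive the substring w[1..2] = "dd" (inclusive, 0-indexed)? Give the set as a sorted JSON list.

CNF form of G:
  S -> S T1 | T1 A | a
  A -> S T0 | T1 T1 | b
  T0 -> c
  T1 -> d

CYK fill, restricted to cells inside w[1..2]:
  T[1,1] 'd' = {T1}  orig:{}
  T[2,2] 'd' = {T1}  orig:{}
  T[1,2] 'dd' = {A}

Original NTs in T[1,2] deriving "dd": ["A"]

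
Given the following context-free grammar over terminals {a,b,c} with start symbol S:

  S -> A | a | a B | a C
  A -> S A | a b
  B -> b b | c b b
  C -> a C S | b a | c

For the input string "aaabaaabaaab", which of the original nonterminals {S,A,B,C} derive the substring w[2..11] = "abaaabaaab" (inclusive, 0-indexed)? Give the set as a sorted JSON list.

CNF form of G:
  S -> S A | T0 B | T0 C | T0 T1 | a
  A -> S A | T0 T1
  B -> T1 T1 | T2 X3
  C -> T0 X4 | T1 T0 | c
  T0 -> a
  T1 -> b
  T2 -> c
  X3 -> T1 T1
  X4 -> C S

CYK table (by increasing span), restricted to cells inside w[2..11]:
  cell(2,2) a: {S,T0}  orig:{S}
  cell(3,3) b: {T1}  orig:{}
  cell(4,4) a: {S,T0}  orig:{S}
  cell(5,5) a: {S,T0}  orig:{S}
  cell(6,6) a: {S,T0}  orig:{S}
  cell(7,7) b: {T1}  orig:{}
  cell(8,8) a: {S,T0}  orig:{S}
  cell(9,9) a: {S,T0}  orig:{S}
  cell(10,10) a: {S,T0}  orig:{S}
  cell(11,11) b: {T1}  orig:{}
  cell(2,3) ab: {A,S}
  cell(3,4) ba: {C}
  cell(4,5) aa: ∅
  cell(5,6) aa: ∅
  cell(6,7) ab: {A,S}
  cell(7,8) ba: {C}
  cell(8,9) aa: ∅
  cell(9,10) aa: ∅
  cell(10,11) ab: {A,S}
  cell(2,4) aba: {S}
  cell(3,5) baa: {X4}  orig:{}
  cell(4,6) aaa: ∅
  cell(5,7) aab: {A,S}
  cell(6,8) aba: {S}
  cell(7,9) baa: {X4}  orig:{}
  cell(8,10) aaa: ∅
  cell(9,11) aab: {A,S}
  cell(2,5) abaa: {C}
  cell(3,6) baaa: ∅
  cell(4,7) aaab: {A,S}
  cell(5,8) aaba: ∅
  cell(6,9) abaa: {C}
  cell(7,10) baaa: ∅
  cell(8,11) aaab: {A,S}
  cell(2,6) abaaa: {X4}  orig:{}
  cell(3,7) baaab: {X4}  orig:{}
  cell(4,8) aaaba: ∅
  cell(5,9) aabaa: {S}
  cell(6,10) abaaa: {X4}  orig:{}
  cell(7,11) baaab: {X4}  orig:{}
  cell(2,7) abaaab: {A,C,S,X4}  orig:{A,C,S}
  cell(3,8) baaaba: ∅
  cell(4,9) aaabaa: ∅
  cell(5,10) aabaaa: {C}
  cell(6,11) abaaab: {A,C,S,X4}  orig:{A,C,S}
  cell(2,8) abaaaba: {X4}  orig:{}
  cell(3,9) baaabaa: {X4}  orig:{}
  cell(4,10) aaabaaa: {S}
  cell(5,11) aabaaab: {A,C,S}
  cell(2,9) abaaabaa: {C}
  cell(3,10) baaabaaa: ∅
  cell(4,11) aaabaaab: {A,S}
  cell(2,10) abaaabaaa: {X4}  orig:{}
  cell(3,11) baaabaaab: {X4}  orig:{}
  cell(2,11) abaaabaaab: {A,C,S,X4}  orig:{A,C,S}

Original NTs in T[2,11] deriving "abaaabaaab": ["A", "C", "S"]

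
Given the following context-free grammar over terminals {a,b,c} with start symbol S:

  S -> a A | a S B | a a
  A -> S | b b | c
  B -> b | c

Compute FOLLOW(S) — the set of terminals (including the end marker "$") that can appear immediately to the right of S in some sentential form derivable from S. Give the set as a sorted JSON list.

FIRST sets, iterate to fixpoint:
[1]
  A via A→b b: +{b}
  A via A→c: +{c}
  B via B→b: +{b}
  B via B→c: +{c}
  S via S→a A: +{a}
  FIRST(S)={a}  FIRST(A)={b,c}  FIRST(B)={b,c}
[2]
  A via A→S: +{a}
  FIRST(S)={a}  FIRST(A)={a,b,c}  FIRST(B)={b,c}
[3] done
  FIRST(S)={a}  FIRST(A)={a,b,c}  FIRST(B)={b,c}

Compute FOLLOW by fixpoint:
FOLLOW(S) := {$}
pass 1:
  S→a A: FOLLOW(A) ⊇ FOLLOW(S) ⊇ {$}; new: +{$}
  S→a S B: FOLLOW(S) ⊇ FIRST(B) = {b,c}; new: +{b,c}
  S→a S B: FOLLOW(B) ⊇ FOLLOW(S) ⊇ {$,b,c}; new: +{$,b,c}
  S: {$,b,c}  A: {$}  B: {$,b,c}
pass 2:
  S→a A: FOLLOW(A) ⊇ FOLLOW(S) ⊇ {$,b,c}; new: +{b,c}
  S: {$,b,c}  A: {$,b,c}  B: {$,b,c}
pass 3: (stable)
  S: {$,b,c}  A: {$,b,c}  B: {$,b,c}

FOLLOW(S) = ["$", "b", "c"]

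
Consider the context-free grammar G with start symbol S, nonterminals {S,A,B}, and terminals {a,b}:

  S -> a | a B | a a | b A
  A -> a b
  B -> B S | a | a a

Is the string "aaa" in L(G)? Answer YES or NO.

Convert to CNF:
  S -> T0 B | T0 T0 | T1 A | a
  A -> T0 T1
  B -> B S | T0 T0 | a
  T0 -> a
  T1 -> b

Fill CYK table bottom-up:
  cell(0,0) a: {B,S,T0}  orig:{B,S}
  cell(1,1) a: {B,S,T0}  orig:{B,S}
  cell(2,2) a: {B,S,T0}  orig:{B,S}
  cell(0,1) aa: {B,S}
  cell(1,2) aa: {B,S}
  cell(0,2) aaa: {B,S}

S ∈ T[0,2] ⇒ YES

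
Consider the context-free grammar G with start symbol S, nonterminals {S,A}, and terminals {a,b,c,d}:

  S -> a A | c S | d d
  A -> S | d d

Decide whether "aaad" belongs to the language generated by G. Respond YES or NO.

Convert to CNF:
  S -> T0 A | T1 S | T2 T2
  A -> T0 A | T1 S | T2 T2
  T0 -> a
  T1 -> c
  T2 -> d

Fill CYK table bottom-up:
  cell(0,0) a: {T0}  orig:{}
  cell(1,1) a: {T0}  orig:{}
  cell(2,2) a: {T0}  orig:{}
  cell(3,3) d: {T2}  orig:{}
  cell(0,1) aa: ∅
  cell(1,2) aa: ∅
  cell(2,3) ad: ∅
  cell(0,2) aaa: ∅
  cell(1,3) aad: ∅
  cell(0,3) aaad: ∅

S ∉ T[0,3] ⇒ NO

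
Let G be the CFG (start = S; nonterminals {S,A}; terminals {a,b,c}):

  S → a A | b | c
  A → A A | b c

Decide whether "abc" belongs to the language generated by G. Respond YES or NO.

CNF form of G:
  S -> T2 A | b | c
  A -> A A | T0 T1
  T0 -> b
  T1 -> c
  T2 -> a

CYK fill:
  cell(0,0) a: {T2}  orig:{}
  cell(1,1) b: {S,T0}  orig:{S}
  cell(2,2) c: {S,T1}  orig:{S}
  cell(0,1) ab: ∅
  cell(1,2) bc: {A}
  cell(0,2) abc: {S}

S ∈ T[0,2] ⇒ YES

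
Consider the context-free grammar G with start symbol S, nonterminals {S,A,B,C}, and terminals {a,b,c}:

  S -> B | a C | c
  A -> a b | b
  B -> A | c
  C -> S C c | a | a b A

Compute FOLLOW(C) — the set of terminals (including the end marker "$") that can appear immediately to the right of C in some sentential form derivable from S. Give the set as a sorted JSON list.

Compute FIRST by fixpoint:
iter 1:
  A via A→a b: +{a}
  A via A→b: +{b}
  B via B→A: +{a,b}
  B via B→c: +{c}
  C via C→a: +{a}
  S via S→B: +{a,b,c}
  FIRST(S)={a,b,c}  FIRST(A)={a,b}  FIRST(B)={a,b,c}  FIRST(C)={a}
iter 2:
  C via C→S C c: +{b,c}
  FIRST(S)={a,b,c}  FIRST(A)={a,b}  FIRST(B)={a,b,c}  FIRST(C)={a,b,c}
iter 3: (no change)
  FIRST(S)={a,b,c}  FIRST(A)={a,b}  FIRST(B)={a,b,c}  FIRST(C)={a,b,c}

Compute FOLLOW by fixpoint:
FOLLOW(S) := {$}
pass 1:
  C→S C c: FOLLOW(S) ⊇ FIRST(C) = {a,b,c}; new: +{a,b,c}
  C→S C c: FOLLOW(C) ⊇ FIRST(c) = {c}; new: +{c}
  C→a b A: FOLLOW(A) ⊇ FOLLOW(C) ⊇ {c}; new: +{c}
  S→B: FOLLOW(B) ⊇ FOLLOW(S) ⊇ {$,a,b,c}; new: +{$,a,b,c}
  S→a C: FOLLOW(C) ⊇ FOLLOW(S) ⊇ {$,a,b,c}; new: +{$,a,b}
  FOLLOW(S)={$,a,b,c}  FOLLOW(A)={c}  FOLLOW(B)={$,a,b,c}  FOLLOW(C)={$,a,b,c}
pass 2:
  B→A: FOLLOW(A) ⊇ FOLLOW(B) ⊇ {$,a,b,c}; new: +{$,a,b}
  FOLLOW(S)={$,a,b,c}  FOLLOW(A)={$,a,b,c}  FOLLOW(B)={$,a,b,c}  FOLLOW(C)={$,a,b,c}
pass 3: (no change)
  FOLLOW(S)={$,a,b,c}  FOLLOW(A)={$,a,b,c}  FOLLOW(B)={$,a,b,c}  FOLLOW(C)={$,a,b,c}

FOLLOW(C) = ["$", "a", "b", "c"]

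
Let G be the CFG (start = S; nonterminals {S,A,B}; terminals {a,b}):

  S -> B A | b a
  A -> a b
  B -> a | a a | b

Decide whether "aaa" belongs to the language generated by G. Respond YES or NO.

CNF form of G:
  S -> B A | T1 T0
  A -> T0 T1
  B -> T0 T0 | a | b
  T0 -> a
  T1 -> b

Fill CYK table bottom-up:
  T[0,0] 'a' = {B,T0}  orig:{B}
  T[1,1] 'a' = {B,T0}  orig:{B}
  T[2,2] 'a' = {B,T0}  orig:{B}
  T[0,1] 'aa' = {B}
  T[1,2] 'aa' = {B}
  T[0,2] 'aaa' = ∅

S ∉ T[0,2] ⇒ NO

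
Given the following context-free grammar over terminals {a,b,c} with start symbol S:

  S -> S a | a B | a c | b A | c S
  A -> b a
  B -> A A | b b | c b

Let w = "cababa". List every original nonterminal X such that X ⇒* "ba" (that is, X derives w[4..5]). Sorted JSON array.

CNF form of G:
  S -> S T1 | T0 A | T1 B | T1 T2 | T2 S
  A -> T0 T1
  B -> A A | T0 T0 | T2 T0
  T0 -> b
  T1 -> a
  T2 -> c

CYK fill — only the sub-triangle for w[4..5]:
  cell(4,4) b: {T0}  orig:{}
  cell(5,5) a: {T1}  orig:{}
  cell(4,5) ba: {A}

Original NTs in T[4,5] deriving "ba": ["A"]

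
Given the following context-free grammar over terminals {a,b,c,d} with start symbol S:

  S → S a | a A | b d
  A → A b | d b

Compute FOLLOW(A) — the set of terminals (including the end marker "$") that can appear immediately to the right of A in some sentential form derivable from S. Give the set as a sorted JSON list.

Compute FIRST by fixpoint:
iter 1:
  A via A→d b: +{d}
  S via S→a A: +{a}
  S via S→b d: +{b}
  FIRST[S]={a,b}  FIRST[A]={d}
iter 2: (no change)
  FIRST[S]={a,b}  FIRST[A]={d}

Compute FOLLOW by fixpoint:
initialize: $ ∈ FOLLOW(S)
round 1:
  A→A b: FOLLOW(A) ⊇ FIRST(b) = {b}; new: +{b}
  S→S a: FOLLOW(S) ⊇ FIRST(a) = {a}; new: +{a}
  S→a A: FOLLOW(A) ⊇ FOLLOW(S) ⊇ {$,a}; new: +{$,a}
  FOLLOW(S)={$,a}  FOLLOW(A)={$,a,b}
round 2: (stable)
  FOLLOW(S)={$,a}  FOLLOW(A)={$,a,b}

FOLLOW(A) = ["$", "a", "b"]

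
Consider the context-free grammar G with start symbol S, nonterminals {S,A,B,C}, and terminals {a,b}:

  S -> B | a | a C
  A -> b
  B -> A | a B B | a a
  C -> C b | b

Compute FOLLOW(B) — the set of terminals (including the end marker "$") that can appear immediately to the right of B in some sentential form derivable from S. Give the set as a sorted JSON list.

FIRST sets, iterate to fixpoint:
iter 1:
  A via A→b: +{b}
  B via B→A: +{b}
  B via B→a B B: +{a}
  C via C→b: +{b}
  S via S→B: +{a,b}
  S: {a,b}  A: {b}  B: {a,b}  C: {b}
iter 2: (stable)
  S: {a,b}  A: {b}  B: {a,b}  C: {b}

Compute FOLLOW by fixpoint:
initialize: $ ∈ FOLLOW(S)
iter 1:
  B→a B B: FOLLOW(B) ⊇ FIRST(B) = {a,b}; new: +{a,b}
  C→C b: FOLLOW(C) ⊇ FIRST(b) = {b}; new: +{b}
  S→B: FOLLOW(B) ⊇ FOLLOW(S) ⊇ {$}; new: +{$}
  S→a C: FOLLOW(C) ⊇ FOLLOW(S) ⊇ {$}; new: +{$}
  FOLLOW[S]={$}  FOLLOW[A]={}  FOLLOW[B]={$,a,b}  FOLLOW[C]={$,b}
iter 2:
  B→A: FOLLOW(A) ⊇ FOLLOW(B) ⊇ {$,a,b}; new: +{$,a,b}
  FOLLOW[S]={$}  FOLLOW[A]={$,a,b}  FOLLOW[B]={$,a,b}  FOLLOW[C]={$,b}
iter 3: (stable)
  FOLLOW[S]={$}  FOLLOW[A]={$,a,b}  FOLLOW[B]={$,a,b}  FOLLOW[C]={$,b}

FOLLOW(B) = ["$", "a", "b"]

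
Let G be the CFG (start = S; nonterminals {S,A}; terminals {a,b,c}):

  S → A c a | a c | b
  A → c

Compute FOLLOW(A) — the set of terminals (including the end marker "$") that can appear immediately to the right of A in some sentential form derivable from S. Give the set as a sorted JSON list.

Compute FIRST by fixpoint:
round 1:
  A via A→c: +{c}
  S via S→A c a: +{c}
  S via S→a c: +{a}
  S via S→b: +{b}
  S: {a,b,c}  A: {c}
round 2: (stable)
  S: {a,b,c}  A: {c}

FOLLOW iteration:
initialize: $ ∈ FOLLOW(S)
[1]
  S→A c a: FOLLOW(A) ⊇ FIRST(c) = {c}; new: +{c}
  FOLLOW(S)={$}  FOLLOW(A)={c}
[2] (no change)
  FOLLOW(S)={$}  FOLLOW(A)={c}

FOLLOW(A) = ["c"]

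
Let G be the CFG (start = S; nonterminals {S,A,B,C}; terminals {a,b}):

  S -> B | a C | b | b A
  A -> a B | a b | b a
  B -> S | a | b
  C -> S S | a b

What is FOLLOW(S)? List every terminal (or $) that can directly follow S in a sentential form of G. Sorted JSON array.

FIRST sets, iterate to fixpoint:
iter 1:
  A via A→a B: +{a}
  A via A→b a: +{b}
  B via B→a: +{a}
  B via B→b: +{b}
  C via C→a b: +{a}
  S via S→B: +{a,b}
  S: {a,b}  A: {a,b}  B: {a,b}  C: {a}
iter 2:
  C via C→S S: +{b}
  S: {a,b}  A: {a,b}  B: {a,b}  C: {a,b}
iter 3: done
  S: {a,b}  A: {a,b}  B: {a,b}  C: {a,b}

FOLLOW iteration:
initialize: $ ∈ FOLLOW(S)
[1]
  C→S S: FOLLOW(S) ⊇ FIRST(S) = {a,b}; new: +{a,b}
  S→B: FOLLOW(B) ⊇ FOLLOW(S) ⊇ {$,a,b}; new: +{$,a,b}
  S→a C: FOLLOW(C) ⊇ FOLLOW(S) ⊇ {$,a,b}; new: +{$,a,b}
  S→b A: FOLLOW(A) ⊇ FOLLOW(S) ⊇ {$,a,b}; new: +{$,a,b}
  FOLLOW[S]={$,a,b}  FOLLOW[A]={$,a,b}  FOLLOW[B]={$,a,b}  FOLLOW[C]={$,a,b}
[2] (no change)
  FOLLOW[S]={$,a,b}  FOLLOW[A]={$,a,b}  FOLLOW[B]={$,a,b}  FOLLOW[C]={$,a,b}

FOLLOW(S) = ["$", "a", "b"]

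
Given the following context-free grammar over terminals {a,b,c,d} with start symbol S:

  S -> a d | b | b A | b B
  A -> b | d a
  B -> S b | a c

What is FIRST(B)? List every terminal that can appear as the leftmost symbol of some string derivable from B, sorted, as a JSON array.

Compute FIRST by fixpoint:
iter 1:
  A via A→b: +{b}
  A via A→d a: +{d}
  B via B→a c: +{a}
  S via S→a d: +{a}
  S via S→b: +{b}
  S: {a,b}  A: {b,d}  B: {a}
iter 2:
  B via B→S b: +{b}
  S: {a,b}  A: {b,d}  B: {a,b}
iter 3: (stable)
  S: {a,b}  A: {b,d}  B: {a,b}

FIRST(B) = ["a", "b"]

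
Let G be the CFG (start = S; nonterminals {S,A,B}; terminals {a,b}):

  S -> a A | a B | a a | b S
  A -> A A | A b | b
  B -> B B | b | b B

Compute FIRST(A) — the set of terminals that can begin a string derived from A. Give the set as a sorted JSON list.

FIRST iteration:
pass 1:
  A via A→b: +{b}
  B via B→b: +{b}
  S via S→a A: +{a}
  S via S→b S: +{b}
  S: {a,b}  A: {b}  B: {b}
pass 2: (stable)
  S: {a,b}  A: {b}  B: {b}

FIRST(A) = ["b"]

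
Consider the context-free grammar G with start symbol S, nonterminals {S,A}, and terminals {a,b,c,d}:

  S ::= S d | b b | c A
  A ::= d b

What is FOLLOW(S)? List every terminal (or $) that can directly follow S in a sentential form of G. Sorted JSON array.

FIRST iteration:
iter 1:
  A via A→d b: +{d}
  S via S→b b: +{b}
  S via S→c A: +{c}
  S: {b,c}  A: {d}
iter 2: done
  S: {b,c}  A: {d}

FOLLOW iteration:
seed FOLLOW(S) with $
pass 1:
  S→S d: FOLLOW(S) ⊇ FIRST(d) = {d}; new: +{d}
  S→c A: FOLLOW(A) ⊇ FOLLOW(S) ⊇ {$,d}; new: +{$,d}
  FOLLOW[S]={$,d}  FOLLOW[A]={$,d}
pass 2: (no change)
  FOLLOW[S]={$,d}  FOLLOW[A]={$,d}

FOLLOW(S) = ["$", "d"]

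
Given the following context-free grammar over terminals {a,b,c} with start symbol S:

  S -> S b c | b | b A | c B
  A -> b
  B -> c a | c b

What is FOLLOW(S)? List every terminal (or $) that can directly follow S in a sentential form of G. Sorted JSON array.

FIRST iteration:
[1]
  A via A→b: +{b}
  B via B→c a: +{c}
  S via S→b: +{b}
  S via S→c B: +{c}
  FIRST[S]={b,c}  FIRST[A]={b}  FIRST[B]={c}
[2] (no change)
  FIRST[S]={b,c}  FIRST[A]={b}  FIRST[B]={c}

FOLLOW sets:
initialize: $ ∈ FOLLOW(S)
pass 1:
  S→S b c: FOLLOW(S) ⊇ FIRST(b) = {b}; new: +{b}
  S→b A: FOLLOW(A) ⊇ FOLLOW(S) ⊇ {$,b}; new: +{$,b}
  S→c B: FOLLOW(B) ⊇ FOLLOW(S) ⊇ {$,b}; new: +{$,b}
  S: {$,b}  A: {$,b}  B: {$,b}
pass 2: done
  S: {$,b}  A: {$,b}  B: {$,b}

FOLLOW(S) = ["$", "b"]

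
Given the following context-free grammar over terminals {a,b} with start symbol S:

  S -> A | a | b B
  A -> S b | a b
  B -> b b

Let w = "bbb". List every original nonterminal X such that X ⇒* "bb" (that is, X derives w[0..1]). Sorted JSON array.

CNF form of G:
  S -> S T0 | T0 B | T1 T0 | a
  A -> S T0 | T1 T0
  B -> T0 T0
  T0 -> b
  T1 -> a

Fill CYK table bottom-up (cells [i..j] with 0 ≤ i ≤ j ≤ 1 only):
  [0..0]={T0}  "b"  orig:{}
  [1..1]={T0}  "b"  orig:{}
  [0..1]={B}  "bb"

Original NTs in T[0,1] deriving "bb": ["B"]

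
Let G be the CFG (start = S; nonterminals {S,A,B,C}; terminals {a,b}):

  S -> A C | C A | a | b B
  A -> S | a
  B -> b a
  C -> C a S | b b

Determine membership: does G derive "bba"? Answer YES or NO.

Convert to CNF:
  S -> A C | C A | T0 B | a
  A -> A C | C A | T0 B | a
  B -> T0 T1
  C -> C X2 | T0 T0
  T0 -> b
  T1 -> a
  X2 -> T1 S

CYK table (by increasing span):
  cell(0,0) b: {T0}  orig:{}
  cell(1,1) b: {T0}  orig:{}
  cell(2,2) a: {A,S,T1}  orig:{A,S}
  cell(0,1) bb: {C}
  cell(1,2) ba: {B}
  cell(0,2) bba: {A,S}

S ∈ T[0,2] ⇒ YES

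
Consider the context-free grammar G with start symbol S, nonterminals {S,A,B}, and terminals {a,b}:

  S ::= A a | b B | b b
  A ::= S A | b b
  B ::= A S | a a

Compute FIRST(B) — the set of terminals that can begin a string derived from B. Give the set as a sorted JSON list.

FIRST sets, iterate to fixpoint:
pass 1:
  A via A→b b: +{b}
  B via B→A S: +{b}
  B via B→a a: +{a}
  S via S→A a: +{b}
  FIRST(S)={b}  FIRST(A)={b}  FIRST(B)={a,b}
pass 2: — fixpoint
  FIRST(S)={b}  FIRST(A)={b}  FIRST(B)={a,b}

FIRST(B) = ["a", "b"]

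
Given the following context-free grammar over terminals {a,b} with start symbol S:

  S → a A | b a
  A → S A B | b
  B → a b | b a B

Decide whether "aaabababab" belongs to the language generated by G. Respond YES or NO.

Convert to CNF:
  S -> T0 A | T1 T0
  A -> S X2 | b
  B -> T0 T1 | T1 X3
  T0 -> a
  T1 -> b
  X2 -> A B
  X3 -> T0 B

Fill CYK table bottom-up:
  T[0,0] 'a' = {T0}  orig:{}
  T[1,1] 'a' = {T0}  orig:{}
  T[2,2] 'a' = {T0}  orig:{}
  T[3,3] 'b' = {A,T1}  orig:{A}
  T[4,4] 'a' = {T0}  orig:{}
  T[5,5] 'b' = {A,T1}  orig:{A}
  T[6,6] 'a' = {T0}  orig:{}
  T[7,7] 'b' = {A,T1}  orig:{A}
  T[8,8] 'a' = {T0}  orig:{}
  T[9,9] 'b' = {A,T1}  orig:{A}
  T[0,1] 'aa' = ∅
  T[1,2] 'aa' = ∅
  T[2,3] 'ab' = {B,S}
  T[3,4] 'ba' = {S}
  T[4,5] 'ab' = {B,S}
  T[5,6] 'ba' = {S}
  T[6,7] 'ab' = {B,S}
  T[7,8] 'ba' = {S}
  T[8,9] 'ab' = {B,S}
  T[0,2] 'aaa' = ∅
  T[1,3] 'aab' = {X3}  orig:{}
  T[2,4] 'aba' = ∅
  T[3,5] 'bab' = {X2}  orig:{}
  T[4,6] 'aba' = ∅
  T[5,7] 'bab' = {X2}  orig:{}
  T[6,8] 'aba' = ∅
  T[7,9] 'bab' = {X2}  orig:{}
  T[0,3] 'aaab' = ∅
  T[1,4] 'aaba' = ∅
  T[2,5] 'abab' = ∅
  T[3,6] 'baba' = ∅
  T[4,7] 'abab' = ∅
  T[5,8] 'baba' = ∅
  T[6,9] 'abab' = ∅
  T[0,4] 'aaaba' = ∅
  T[1,5] 'aabab' = ∅
  T[2,6] 'ababa' = ∅
  T[3,7] 'babab' = {A}
  T[4,8] 'ababa' = ∅
  T[5,9] 'babab' = {A}
  T[0,5] 'aaabab' = ∅
  T[1,6] 'aababa' = ∅
  T[2,7] 'ababab' = {S}
  T[3,8] 'bababa' = ∅
  T[4,9] 'ababab' = {S}
  T[0,6] 'aaababa' = ∅
  T[1,7] 'aababab' = ∅
  T[2,8] 'abababa' = ∅
  T[3,9] 'bababab' = {X2}  orig:{}
  T[0,7] 'aaababab' = ∅
  T[1,8] 'aabababa' = ∅
  T[2,9] 'abababab' = ∅
  T[0,8] 'aaabababa' = ∅
  T[1,9] 'aabababab' = ∅
  T[0,9] 'aaabababab' = ∅

S ∉ T[0,9] ⇒ NO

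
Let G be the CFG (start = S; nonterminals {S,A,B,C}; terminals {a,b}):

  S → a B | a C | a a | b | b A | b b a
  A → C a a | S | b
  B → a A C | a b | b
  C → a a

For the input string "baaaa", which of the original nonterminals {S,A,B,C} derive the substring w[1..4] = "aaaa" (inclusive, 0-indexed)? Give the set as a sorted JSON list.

CNF form of G:
  S -> T0 B | T0 C | T0 T0 | T1 A | T1 X5 | b
  A -> C X2 | T0 B | T0 C | T0 T0 | T1 A | T1 X3 | b
  B -> T0 T1 | T0 X4 | b
  C -> T0 T0
  T0 -> a
  T1 -> b
  X2 -> T0 T0
  X3 -> T1 T0
  X4 -> A C
  X5 -> T1 T0

CYK fill, restricted to cells inside w[1..4]:
  [1..1]={T0}  "a"  orig:{}
  [2..2]={T0}  "a"  orig:{}
  [3..3]={T0}  "a"  orig:{}
  [4..4]={T0}  "a"  orig:{}
  [1..2]={A,C,S,X2}  "aa"  orig:{A,C,S}
  [2..3]={A,C,S,X2}  "aa"  orig:{A,C,S}
  [3..4]={A,C,S,X2}  "aa"  orig:{A,C,S}
  [1..3]={A,S}  "aaa"
  [2..4]={A,S}  "aaa"
  [1..4]={A,X4}  "aaaa"  orig:{A}

Original NTs in T[1,4] deriving "aaaa": ["A"]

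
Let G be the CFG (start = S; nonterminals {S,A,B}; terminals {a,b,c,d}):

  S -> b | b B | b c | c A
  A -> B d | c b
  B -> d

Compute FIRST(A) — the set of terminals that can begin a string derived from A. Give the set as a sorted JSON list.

Compute FIRST by fixpoint:
[1]
  A via A→c b: +{c}
  B via B→d: +{d}
  S via S→b: +{b}
  S via S→c A: +{c}
  FIRST(S)={b,c}  FIRST(A)={c}  FIRST(B)={d}
[2]
  A via A→B d: +{d}
  FIRST(S)={b,c}  FIRST(A)={c,d}  FIRST(B)={d}
[3] (stable)
  FIRST(S)={b,c}  FIRST(A)={c,d}  FIRST(B)={d}

FIRST(A) = ["c", "d"]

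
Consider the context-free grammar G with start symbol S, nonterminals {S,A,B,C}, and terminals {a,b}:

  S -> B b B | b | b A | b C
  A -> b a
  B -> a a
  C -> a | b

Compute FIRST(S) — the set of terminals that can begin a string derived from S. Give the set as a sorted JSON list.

FIRST iteration:
round 1:
  A via A→b a: +{b}
  B via B→a a: +{a}
  C via C→a: +{a}
  C via C→b: +{b}
  S via S→B b B: +{a}
  S via S→b: +{b}
  FIRST[S]={a,b}  FIRST[A]={b}  FIRST[B]={a}  FIRST[C]={a,b}
round 2: (stable)
  FIRST[S]={a,b}  FIRST[A]={b}  FIRST[B]={a}  FIRST[C]={a,b}

FIRST(S) = ["a", "b"]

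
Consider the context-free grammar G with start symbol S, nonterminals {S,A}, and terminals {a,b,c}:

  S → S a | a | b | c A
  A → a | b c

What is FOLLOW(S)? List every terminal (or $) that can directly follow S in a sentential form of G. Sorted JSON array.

FIRST iteration:
round 1:
  A via A→a: +{a}
  A via A→b c: +{b}
  S via S→a: +{a}
  S via S→b: +{b}
  S via S→c A: +{c}
  FIRST(S)={a,b,c}  FIRST(A)={a,b}
round 2: done
  FIRST(S)={a,b,c}  FIRST(A)={a,b}

FOLLOW sets:
FOLLOW(S) := {$}
iter 1:
  S→S a: FOLLOW(S) ⊇ FIRST(a) = {a}; new: +{a}
  S→c A: FOLLOW(A) ⊇ FOLLOW(S) ⊇ {$,a}; new: +{$,a}
  FOLLOW(S)={$,a}  FOLLOW(A)={$,a}
iter 2: — fixpoint
  FOLLOW(S)={$,a}  FOLLOW(A)={$,a}

FOLLOW(S) = ["$", "a"]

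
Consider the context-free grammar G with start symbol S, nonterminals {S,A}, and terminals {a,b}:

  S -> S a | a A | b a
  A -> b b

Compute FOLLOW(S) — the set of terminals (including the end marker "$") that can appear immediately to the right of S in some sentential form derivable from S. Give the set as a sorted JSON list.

Compute FIRST by fixpoint:
iter 1:
  A via A→b b: +{b}
  S via S→a A: +{a}
  S via S→b a: +{b}
  S: {a,b}  A: {b}
iter 2: (no change)
  S: {a,b}  A: {b}

Compute FOLLOW by fixpoint:
initialize: $ ∈ FOLLOW(S)
[1]
  S→S a: FOLLOW(S) ⊇ FIRST(a) = {a}; new: +{a}
  S→a A: FOLLOW(A) ⊇ FOLLOW(S) ⊇ {$,a}; new: +{$,a}
  FOLLOW(S)={$,a}  FOLLOW(A)={$,a}
[2] (no change)
  FOLLOW(S)={$,a}  FOLLOW(A)={$,a}

FOLLOW(S) = ["$", "a"]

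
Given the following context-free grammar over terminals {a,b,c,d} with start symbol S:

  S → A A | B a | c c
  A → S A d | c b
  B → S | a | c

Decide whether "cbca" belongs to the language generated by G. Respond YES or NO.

CNF form of G:
  S -> A A | B T3 | T1 T1
  A -> S X4 | T1 T2
  B -> A A | B T3 | T1 T1 | a | c
  T0 -> d
  T1 -> c
  T2 -> b
  T3 -> a
  X4 -> A T0

CYK fill:
  [0..0]={B,T1}  "c"  orig:{B}
  [1..1]={T2}  "b"  orig:{}
  [2..2]={B,T1}  "c"  orig:{B}
  [3..3]={B,T3}  "a"  orig:{B}
  [0..1]={A}  "cb"
  [1..2]=∅  "bc"
  [2..3]={B,S}  "ca"
  [0..2]=∅  "cbc"
  [1..3]=∅  "bca"
  [0..3]=∅  "cbca"

S ∉ T[0,3] ⇒ NO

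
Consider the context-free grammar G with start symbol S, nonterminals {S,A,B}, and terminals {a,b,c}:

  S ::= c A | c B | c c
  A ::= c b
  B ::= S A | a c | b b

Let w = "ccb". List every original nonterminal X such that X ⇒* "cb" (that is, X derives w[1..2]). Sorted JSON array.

Convert to CNF:
  S -> T0 A | T0 B | T0 T0
  A -> T0 T1
  B -> S A | T1 T1 | T2 T0
  T0 -> c
  T1 -> b
  T2 -> a

CYK table (by increasing span) — only the sub-triangle for w[1..2]:
  cell(1,1) c: {T0}  orig:{}
  cell(2,2) b: {T1}  orig:{}
  cell(1,2) cb: {A}

Original NTs in T[1,2] deriving "cb": ["A"]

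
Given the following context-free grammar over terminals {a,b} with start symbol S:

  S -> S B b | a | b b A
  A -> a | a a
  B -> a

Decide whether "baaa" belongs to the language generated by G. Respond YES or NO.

Convert to CNF:
  S -> S X2 | T1 X3 | a
  A -> T0 T0 | a
  B -> a
  T0 -> a
  T1 -> b
  X2 -> B T1
  X3 -> T1 A

CYK fill:
  T[0,0] 'b' = {T1}  orig:{}
  T[1,1] 'a' = {A,B,S,T0}  orig:{A,B,S}
  T[2,2] 'a' = {A,B,S,T0}  orig:{A,B,S}
  T[3,3] 'a' = {A,B,S,T0}  orig:{A,B,S}
  T[0,1] 'ba' = {X3}  orig:{}
  T[1,2] 'aa' = {A}
  T[2,3] 'aa' = {A}
  T[0,2] 'baa' = {X3}  orig:{}
  T[1,3] 'aaa' = ∅
  T[0,3] 'baaa' = ∅

S ∉ T[0,3] ⇒ NO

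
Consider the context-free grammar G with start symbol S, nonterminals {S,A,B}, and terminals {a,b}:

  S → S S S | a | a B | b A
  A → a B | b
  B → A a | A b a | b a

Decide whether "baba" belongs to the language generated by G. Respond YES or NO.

CNF form of G:
  S -> S X3 | T0 B | T1 A | a
  A -> T0 B | b
  B -> A T0 | A X2 | T1 T0
  T0 -> a
  T1 -> b
  X2 -> T1 T0
  X3 -> S S

CYK fill:
  [0..0]={A,T1}  "b"  orig:{A}
  [1..1]={S,T0}  "a"  orig:{S}
  [2..2]={A,T1}  "b"  orig:{A}
  [3..3]={S,T0}  "a"  orig:{S}
  [0..1]={B,X2}  "ba"  orig:{B}
  [1..2]=∅  "ab"
  [2..3]={B,X2}  "ba"  orig:{B}
  [0..2]=∅  "bab"
  [1..3]={A,S}  "aba"
  [0..3]={S}  "baba"

S ∈ T[0,3] ⇒ YES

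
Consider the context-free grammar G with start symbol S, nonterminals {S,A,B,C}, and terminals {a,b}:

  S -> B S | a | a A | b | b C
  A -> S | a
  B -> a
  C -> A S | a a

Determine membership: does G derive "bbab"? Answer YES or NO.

Convert to CNF:
  S -> B S | T0 A | T1 C | a | b
  A -> B S | T0 A | T1 C | a | b
  B -> a
  C -> A S | T0 T0
  T0 -> a
  T1 -> b

CYK table (by increasing span):
  T[0,0] 'b' = {A,S,T1}  orig:{A,S}
  T[1,1] 'b' = {A,S,T1}  orig:{A,S}
  T[2,2] 'a' = {A,B,S,T0}  orig:{A,B,S}
  T[3,3] 'b' = {A,S,T1}  orig:{A,S}
  T[0,1] 'bb' = {C}
  T[1,2] 'ba' = {C}
  T[2,3] 'ab' = {A,C,S}
  T[0,2] 'bba' = {A,S}
  T[1,3] 'bab' = {A,C,S}
  T[0,3] 'bbab' = {A,C,S}

S ∈ T[0,3] ⇒ YES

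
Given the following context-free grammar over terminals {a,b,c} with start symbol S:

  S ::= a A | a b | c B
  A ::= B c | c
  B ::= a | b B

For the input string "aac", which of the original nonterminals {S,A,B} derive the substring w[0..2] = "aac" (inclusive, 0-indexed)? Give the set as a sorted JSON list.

Convert to CNF:
  S -> T0 B | T2 A | T2 T1
  A -> B T0 | c
  B -> T1 B | a
  T0 -> c
  T1 -> b
  T2 -> a

CYK table (by increasing span), restricted to cells inside w[0..2]:
  T[0,0] 'a' = {B,T2}  orig:{B}
  T[1,1] 'a' = {B,T2}  orig:{B}
  T[2,2] 'c' = {A,T0}  orig:{A}
  T[0,1] 'aa' = ∅
  T[1,2] 'ac' = {A,S}
  T[0,2] 'aac' = {S}

Original NTs in T[0,2] deriving "aac": ["S"]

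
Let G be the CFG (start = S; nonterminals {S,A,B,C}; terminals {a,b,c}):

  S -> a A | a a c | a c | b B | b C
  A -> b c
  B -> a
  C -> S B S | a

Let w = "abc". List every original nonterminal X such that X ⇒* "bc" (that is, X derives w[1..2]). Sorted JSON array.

CNF form of G:
  S -> T0 B | T0 C | T2 A | T2 T1 | T2 X4
  A -> T0 T1
  B -> a
  C -> S X3 | a
  T0 -> b
  T1 -> c
  T2 -> a
  X3 -> B S
  X4 -> T2 T1

CYK fill (cells [i..j] with 1 ≤ i ≤ j ≤ 2 only):
  cell(1,1) b: {T0}  orig:{}
  cell(2,2) c: {T1}  orig:{}
  cell(1,2) bc: {A}

Original NTs in T[1,2] deriving "bc": ["A"]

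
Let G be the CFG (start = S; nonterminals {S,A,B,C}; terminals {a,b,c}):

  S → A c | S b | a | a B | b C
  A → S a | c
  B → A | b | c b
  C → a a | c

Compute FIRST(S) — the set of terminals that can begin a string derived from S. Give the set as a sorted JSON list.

FIRST sets, iterate to fixpoint:
pass 1:
  A via A→c: +{c}
  B via B→A: +{c}
  B via B→b: +{b}
  C via C→a a: +{a}
  C via C→c: +{c}
  S via S→A c: +{c}
  S via S→a: +{a}
  S via S→b C: +{b}
  FIRST(S)={a,b,c}  FIRST(A)={c}  FIRST(B)={b,c}  FIRST(C)={a,c}
pass 2:
  A via A→S a: +{a,b}
  B via B→A: +{a}
  FIRST(S)={a,b,c}  FIRST(A)={a,b,c}  FIRST(B)={a,b,c}  FIRST(C)={a,c}
pass 3: done
  FIRST(S)={a,b,c}  FIRST(A)={a,b,c}  FIRST(B)={a,b,c}  FIRST(C)={a,c}

FIRST(S) = ["a", "b", "c"]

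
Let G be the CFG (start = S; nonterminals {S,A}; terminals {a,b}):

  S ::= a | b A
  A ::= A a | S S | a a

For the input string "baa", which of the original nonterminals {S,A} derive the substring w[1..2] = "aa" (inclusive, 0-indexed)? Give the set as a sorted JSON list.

Convert to CNF:
  S -> T1 A | a
  A -> A T0 | S S | T0 T0
  T0 -> a
  T1 -> b

CYK fill, restricted to cells inside w[1..2]:
  cell(1,1) a: {S,T0}  orig:{S}
  cell(2,2) a: {S,T0}  orig:{S}
  cell(1,2) aa: {A}

Original NTs in T[1,2] deriving "aa": ["A"]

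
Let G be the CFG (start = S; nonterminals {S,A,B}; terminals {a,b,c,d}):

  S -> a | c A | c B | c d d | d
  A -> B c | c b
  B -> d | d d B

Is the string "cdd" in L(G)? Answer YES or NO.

CNF form of G:
  S -> T0 A | T0 B | T0 X4 | a | d
  A -> B T0 | T0 T1
  B -> T2 X3 | d
  T0 -> c
  T1 -> b
  T2 -> d
  X3 -> T2 B
  X4 -> T2 T2

Fill CYK table bottom-up:
  T[0,0] 'c' = {T0}  orig:{}
  T[1,1] 'd' = {B,S,T2}  orig:{B,S}
  T[2,2] 'd' = {B,S,T2}  orig:{B,S}
  T[0,1] 'cd' = {S}
  T[1,2] 'dd' = {X3,X4}  orig:{}
  T[0,2] 'cdd' = {S}

S ∈ T[0,2] ⇒ YES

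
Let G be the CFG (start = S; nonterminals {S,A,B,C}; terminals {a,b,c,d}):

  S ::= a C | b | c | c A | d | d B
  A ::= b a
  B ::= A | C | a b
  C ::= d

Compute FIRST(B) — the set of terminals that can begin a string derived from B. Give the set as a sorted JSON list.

Compute FIRST by fixpoint:
[1]
  A via A→b a: +{b}
  B via B→A: +{b}
  B via B→a b: +{a}
  C via C→d: +{d}
  S via S→a C: +{a}
  S via S→b: +{b}
  S via S→c: +{c}
  S via S→d: +{d}
  FIRST(S)={a,b,c,d}  FIRST(A)={b}  FIRST(B)={a,b}  FIRST(C)={d}
[2]
  B via B→C: +{d}
  FIRST(S)={a,b,c,d}  FIRST(A)={b}  FIRST(B)={a,b,d}  FIRST(C)={d}
[3] — fixpoint
  FIRST(S)={a,b,c,d}  FIRST(A)={b}  FIRST(B)={a,b,d}  FIRST(C)={d}

FIRST(B) = ["a", "b", "d"]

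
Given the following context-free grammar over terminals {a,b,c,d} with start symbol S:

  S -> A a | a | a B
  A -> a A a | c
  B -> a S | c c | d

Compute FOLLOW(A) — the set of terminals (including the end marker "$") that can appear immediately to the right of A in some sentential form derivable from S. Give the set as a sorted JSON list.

FIRST sets, iterate to fixpoint:
[1]
  A via A→a A a: +{a}
  A via A→c: +{c}
  B via B→a S: +{a}
  B via B→c c: +{c}
  B via B→d: +{d}
  S via S→A a: +{a,c}
  S: {a,c}  A: {a,c}  B: {a,c,d}
[2] (stable)
  S: {a,c}  A: {a,c}  B: {a,c,d}

Compute FOLLOW by fixpoint:
FOLLOW(S) := {$}
round 1:
  A→a A a: FOLLOW(A) ⊇ FIRST(a) = {a}; new: +{a}
  S→a B: FOLLOW(B) ⊇ FOLLOW(S) ⊇ {$}; new: +{$}
  FOLLOW[S]={$}  FOLLOW[A]={a}  FOLLOW[B]={$}
round 2: — fixpoint
  FOLLOW[S]={$}  FOLLOW[A]={a}  FOLLOW[B]={$}

FOLLOW(A) = ["a"]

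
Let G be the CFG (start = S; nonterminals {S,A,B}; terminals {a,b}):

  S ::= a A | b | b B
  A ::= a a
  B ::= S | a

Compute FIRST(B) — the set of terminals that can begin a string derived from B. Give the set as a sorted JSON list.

FIRST sets, iterate to fixpoint:
round 1:
  A via A→a a: +{a}
  B via B→a: +{a}
  S via S→a A: +{a}
  S via S→b: +{b}
  FIRST[S]={a,b}  FIRST[A]={a}  FIRST[B]={a}
round 2:
  B via B→S: +{b}
  FIRST[S]={a,b}  FIRST[A]={a}  FIRST[B]={a,b}
round 3: done
  FIRST[S]={a,b}  FIRST[A]={a}  FIRST[B]={a,b}

FIRST(B) = ["a", "b"]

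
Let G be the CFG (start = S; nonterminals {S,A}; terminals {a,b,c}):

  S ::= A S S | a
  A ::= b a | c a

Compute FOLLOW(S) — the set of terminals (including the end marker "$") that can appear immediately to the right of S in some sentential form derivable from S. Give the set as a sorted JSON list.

FIRST sets, iterate to fixpoint:
pass 1:
  A via A→b a: +{b}
  A via A→c a: +{c}
  S via S→A S S: +{b,c}
  S via S→a: +{a}
  FIRST[S]={a,b,c}  FIRST[A]={b,c}
pass 2: — fixpoint
  FIRST[S]={a,b,c}  FIRST[A]={b,c}

Compute FOLLOW by fixpoint:
seed FOLLOW(S) with $
[1]
  S→A S S: FOLLOW(A) ⊇ FIRST(S) = {a,b,c}; new: +{a,b,c}
  S→A S S: FOLLOW(S) ⊇ FIRST(S) = {a,b,c}; new: +{a,b,c}
  FOLLOW[S]={$,a,b,c}  FOLLOW[A]={a,b,c}
[2] (no change)
  FOLLOW[S]={$,a,b,c}  FOLLOW[A]={a,b,c}

FOLLOW(S) = ["$", "a", "b", "c"]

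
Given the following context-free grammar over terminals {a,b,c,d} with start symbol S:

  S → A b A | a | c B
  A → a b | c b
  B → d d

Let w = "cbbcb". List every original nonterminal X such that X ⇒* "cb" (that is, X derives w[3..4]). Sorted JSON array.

Convert to CNF:
  S -> A X4 | T2 B | a
  A -> T0 T1 | T2 T1
  B -> T3 T3
  T0 -> a
  T1 -> b
  T2 -> c
  T3 -> d
  X4 -> T1 A

Fill CYK table bottom-up, restricted to cells inside w[3..4]:
  T[3,3] 'c' = {T2}  orig:{}
  T[4,4] 'b' = {T1}  orig:{}
  T[3,4] 'cb' = {A}

Original NTs in T[3,4] deriving "cb": ["A"]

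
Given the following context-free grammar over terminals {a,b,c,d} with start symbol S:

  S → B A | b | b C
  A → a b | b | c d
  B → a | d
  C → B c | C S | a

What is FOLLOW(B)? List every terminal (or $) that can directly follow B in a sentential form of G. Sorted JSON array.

FIRST sets, iterate to fixpoint:
iter 1:
  A via A→a b: +{a}
  A via A→b: +{b}
  A via A→c d: +{c}
  B via B→a: +{a}
  B via B→d: +{d}
  C via C→B c: +{a,d}
  S via S→B A: +{a,d}
  S via S→b: +{b}
  S: {a,b,d}  A: {a,b,c}  B: {a,d}  C: {a,d}
iter 2: done
  S: {a,b,d}  A: {a,b,c}  B: {a,d}  C: {a,d}

Compute FOLLOW by fixpoint:
seed FOLLOW(S) with $
round 1:
  C→B c: FOLLOW(B) ⊇ FIRST(c) = {c}; new: +{c}
  C→C S: FOLLOW(C) ⊇ FIRST(S) = {a,b,d}; new: +{a,b,d}
  C→C S: FOLLOW(S) ⊇ FOLLOW(C) ⊇ {a,b,d}; new: +{a,b,d}
  S→B A: FOLLOW(B) ⊇ FIRST(A) = {a,b,c}; new: +{a,b}
  S→B A: FOLLOW(A) ⊇ FOLLOW(S) ⊇ {$,a,b,d}; new: +{$,a,b,d}
  S→b C: FOLLOW(C) ⊇ FOLLOW(S) ⊇ {$,a,b,d}; new: +{$}
  FOLLOW[S]={$,a,b,d}  FOLLOW[A]={$,a,b,d}  FOLLOW[B]={a,b,c}  FOLLOW[C]={$,a,b,d}
round 2: (no change)
  FOLLOW[S]={$,a,b,d}  FOLLOW[A]={$,a,b,d}  FOLLOW[B]={a,b,c}  FOLLOW[C]={$,a,b,d}

FOLLOW(B) = ["a", "b", "c"]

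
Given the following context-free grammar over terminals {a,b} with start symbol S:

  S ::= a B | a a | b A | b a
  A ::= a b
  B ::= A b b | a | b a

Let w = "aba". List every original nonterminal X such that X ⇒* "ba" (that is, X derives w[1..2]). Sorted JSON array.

CNF form of G:
  S -> T0 B | T0 T0 | T1 A | T1 T0
  A -> T0 T1
  B -> A X2 | T1 T0 | a
  T0 -> a
  T1 -> b
  X2 -> T1 T1

Fill CYK table bottom-up (cells [i..j] with 1 ≤ i ≤ j ≤ 2 only):
  [1..1]={T1}  "b"  orig:{}
  [2..2]={B,T0}  "a"  orig:{B}
  [1..2]={B,S}  "ba"

Original NTs in T[1,2] deriving "ba": ["B", "S"]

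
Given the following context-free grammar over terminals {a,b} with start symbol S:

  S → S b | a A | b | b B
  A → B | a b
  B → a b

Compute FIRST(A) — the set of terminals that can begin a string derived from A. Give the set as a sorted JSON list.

FIRST sets, iterate to fixpoint:
iter 1:
  A via A→a b: +{a}
  B via B→a b: +{a}
  S via S→a A: +{a}
  S via S→b: +{b}
  S: {a,b}  A: {a}  B: {a}
iter 2: (no change)
  S: {a,b}  A: {a}  B: {a}

FIRST(A) = ["a"]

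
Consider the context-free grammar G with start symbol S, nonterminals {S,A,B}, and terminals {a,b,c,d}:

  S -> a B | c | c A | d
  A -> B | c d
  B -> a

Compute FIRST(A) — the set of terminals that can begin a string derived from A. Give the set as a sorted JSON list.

FIRST iteration:
pass 1:
  A via A→c d: +{c}
  B via B→a: +{a}
  S via S→a B: +{a}
  S via S→c: +{c}
  S via S→d: +{d}
  FIRST[S]={a,c,d}  FIRST[A]={c}  FIRST[B]={a}
pass 2:
  A via A→B: +{a}
  FIRST[S]={a,c,d}  FIRST[A]={a,c}  FIRST[B]={a}
pass 3: (stable)
  FIRST[S]={a,c,d}  FIRST[A]={a,c}  FIRST[B]={a}

FIRST(A) = ["a", "c"]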